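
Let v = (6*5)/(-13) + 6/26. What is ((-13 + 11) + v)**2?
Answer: 2809/169 ≈ 16.621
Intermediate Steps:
v = -27/13 (v = 30*(-1/13) + 6*(1/26) = -30/13 + 3/13 = -27/13 ≈ -2.0769)
((-13 + 11) + v)**2 = ((-13 + 11) - 27/13)**2 = (-2 - 27/13)**2 = (-53/13)**2 = 2809/169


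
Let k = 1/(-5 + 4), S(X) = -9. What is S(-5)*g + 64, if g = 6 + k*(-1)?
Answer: 1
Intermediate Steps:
k = -1 (k = 1/(-1) = -1)
g = 7 (g = 6 - 1*(-1) = 6 + 1 = 7)
S(-5)*g + 64 = -9*7 + 64 = -63 + 64 = 1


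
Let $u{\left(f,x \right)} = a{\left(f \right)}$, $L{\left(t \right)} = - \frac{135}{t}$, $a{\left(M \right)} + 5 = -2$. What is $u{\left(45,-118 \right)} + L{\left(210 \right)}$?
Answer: $- \frac{107}{14} \approx -7.6429$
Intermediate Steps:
$a{\left(M \right)} = -7$ ($a{\left(M \right)} = -5 - 2 = -7$)
$u{\left(f,x \right)} = -7$
$u{\left(45,-118 \right)} + L{\left(210 \right)} = -7 - \frac{135}{210} = -7 - \frac{9}{14} = - \frac{107}{14}$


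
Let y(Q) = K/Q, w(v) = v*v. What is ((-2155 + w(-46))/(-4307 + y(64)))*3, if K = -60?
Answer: 1872/68927 ≈ 0.027159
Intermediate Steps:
w(v) = v**2
y(Q) = -60/Q
((-2155 + w(-46))/(-4307 + y(64)))*3 = ((-2155 + (-46)**2)/(-4307 - 60/64))*3 = ((-2155 + 2116)/(-4307 - 60*1/64))*3 = -39/(-4307 - 15/16)*3 = -39/(-68927/16)*3 = -39*(-16/68927)*3 = (624/68927)*3 = 1872/68927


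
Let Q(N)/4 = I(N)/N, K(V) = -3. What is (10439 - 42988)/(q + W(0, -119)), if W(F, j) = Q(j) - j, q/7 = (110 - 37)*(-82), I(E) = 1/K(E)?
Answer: 11619993/14916527 ≈ 0.77900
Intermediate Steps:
I(E) = -1/3 (I(E) = 1/(-3) = -1/3)
q = -41902 (q = 7*((110 - 37)*(-82)) = 7*(73*(-82)) = 7*(-5986) = -41902)
Q(N) = -4/(3*N) (Q(N) = 4*(-1/(3*N)) = -4/(3*N))
W(F, j) = -j - 4/(3*j) (W(F, j) = -4/(3*j) - j = -j - 4/(3*j))
(10439 - 42988)/(q + W(0, -119)) = (10439 - 42988)/(-41902 + (-1*(-119) - 4/3/(-119))) = -32549/(-41902 + (119 - 4/3*(-1/119))) = -32549/(-41902 + (119 + 4/357)) = -32549/(-41902 + 42487/357) = -32549/(-14916527/357) = -32549*(-357/14916527) = 11619993/14916527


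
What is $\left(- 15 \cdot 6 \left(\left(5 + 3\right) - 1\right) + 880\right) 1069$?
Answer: $267250$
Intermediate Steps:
$\left(- 15 \cdot 6 \left(\left(5 + 3\right) - 1\right) + 880\right) 1069 = \left(- 15 \cdot 6 \left(8 - 1\right) + 880\right) 1069 = \left(- 15 \cdot 6 \cdot 7 + 880\right) 1069 = \left(\left(-15\right) 42 + 880\right) 1069 = \left(-630 + 880\right) 1069 = 250 \cdot 1069 = 267250$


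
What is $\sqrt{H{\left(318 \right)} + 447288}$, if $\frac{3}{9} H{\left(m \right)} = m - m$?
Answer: $2 \sqrt{111822} \approx 668.8$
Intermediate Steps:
$H{\left(m \right)} = 0$ ($H{\left(m \right)} = 3 \left(m - m\right) = 3 \cdot 0 = 0$)
$\sqrt{H{\left(318 \right)} + 447288} = \sqrt{0 + 447288} = \sqrt{447288} = 2 \sqrt{111822}$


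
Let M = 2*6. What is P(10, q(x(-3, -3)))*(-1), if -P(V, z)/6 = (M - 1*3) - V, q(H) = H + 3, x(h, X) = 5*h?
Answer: -6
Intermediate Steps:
M = 12
q(H) = 3 + H
P(V, z) = -54 + 6*V (P(V, z) = -6*((12 - 1*3) - V) = -6*((12 - 3) - V) = -6*(9 - V) = -54 + 6*V)
P(10, q(x(-3, -3)))*(-1) = (-54 + 6*10)*(-1) = (-54 + 60)*(-1) = 6*(-1) = -6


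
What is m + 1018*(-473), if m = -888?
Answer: -482402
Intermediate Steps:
m + 1018*(-473) = -888 + 1018*(-473) = -888 - 481514 = -482402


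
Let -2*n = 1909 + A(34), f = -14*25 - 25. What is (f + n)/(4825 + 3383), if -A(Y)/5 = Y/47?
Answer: -13867/85728 ≈ -0.16176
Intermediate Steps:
f = -375 (f = -350 - 25 = -375)
A(Y) = -5*Y/47
n = -89553/94 (n = -(1909 - 5/47*34)/2 = -(1909 - 170/47)/2 = -½*89553/47 = -89553/94 ≈ -952.69)
(f + n)/(4825 + 3383) = (-375 - 89553/94)/(4825 + 3383) = -124803/94/8208 = -124803/94*1/8208 = -13867/85728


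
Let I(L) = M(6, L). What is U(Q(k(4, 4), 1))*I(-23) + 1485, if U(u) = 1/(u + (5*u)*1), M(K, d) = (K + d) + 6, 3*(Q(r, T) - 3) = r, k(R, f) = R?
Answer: 38599/26 ≈ 1484.6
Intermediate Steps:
Q(r, T) = 3 + r/3
M(K, d) = 6 + K + d
I(L) = 12 + L (I(L) = 6 + 6 + L = 12 + L)
U(u) = 1/(6*u) (U(u) = 1/(u + 5*u) = 1/(6*u))
U(Q(k(4, 4), 1))*I(-23) + 1485 = (1/(6*(3 + (⅓)*4)))*(12 - 23) + 1485 = (1/(6*(3 + 4/3)))*(-11) + 1485 = (1/(6*(13/3)))*(-11) + 1485 = ((⅙)*(3/13))*(-11) + 1485 = (1/26)*(-11) + 1485 = -11/26 + 1485 = 38599/26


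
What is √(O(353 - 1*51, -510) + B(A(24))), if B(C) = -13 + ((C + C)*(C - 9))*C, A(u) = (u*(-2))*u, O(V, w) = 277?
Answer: 2*I*√770383806 ≈ 55512.0*I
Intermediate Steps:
A(u) = -2*u² (A(u) = (-2*u)*u = -2*u²)
B(C) = -13 + 2*C²*(-9 + C) (B(C) = -13 + ((2*C)*(-9 + C))*C = -13 + (2*C*(-9 + C))*C = -13 + 2*C²*(-9 + C))
√(O(353 - 1*51, -510) + B(A(24))) = √(277 + (-13 - 18*(-2*24²)² + 2*(-2*24²)³)) = √(277 + (-13 - 18*(-2*576)² + 2*(-2*576)³)) = √(277 + (-13 - 18*(-1152)² + 2*(-1152)³)) = √(277 + (-13 - 18*1327104 + 2*(-1528823808))) = √(277 + (-13 - 23887872 - 3057647616)) = √(277 - 3081535501) = √(-3081535224) = 2*I*√770383806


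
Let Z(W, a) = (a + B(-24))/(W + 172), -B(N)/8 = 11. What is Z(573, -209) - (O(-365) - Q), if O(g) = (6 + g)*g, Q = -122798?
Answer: -189105882/745 ≈ -2.5383e+5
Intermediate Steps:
B(N) = -88 (B(N) = -8*11 = -88)
O(g) = g*(6 + g)
Z(W, a) = (-88 + a)/(172 + W) (Z(W, a) = (a - 88)/(W + 172) = (-88 + a)/(172 + W))
Z(573, -209) - (O(-365) - Q) = (-88 - 209)/(172 + 573) - (-365*(6 - 365) - 1*(-122798)) = -297/745 - (-365*(-359) + 122798) = (1/745)*(-297) - (131035 + 122798) = -297/745 - 1*253833 = -297/745 - 253833 = -189105882/745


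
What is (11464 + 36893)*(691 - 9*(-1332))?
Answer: 613118403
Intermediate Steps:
(11464 + 36893)*(691 - 9*(-1332)) = 48357*(691 + 11988) = 48357*12679 = 613118403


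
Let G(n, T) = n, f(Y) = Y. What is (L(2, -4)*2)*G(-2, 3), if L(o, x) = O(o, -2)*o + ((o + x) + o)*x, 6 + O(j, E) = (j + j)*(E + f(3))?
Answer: 16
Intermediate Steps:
O(j, E) = -6 + 2*j*(3 + E) (O(j, E) = -6 + (j + j)*(E + 3) = -6 + (2*j)*(3 + E) = -6 + 2*j*(3 + E))
L(o, x) = o*(-6 + 2*o) + x*(x + 2*o) (L(o, x) = (-6 + 6*o + 2*(-2)*o)*o + ((o + x) + o)*x = (-6 + 6*o - 4*o)*o + (x + 2*o)*x = (-6 + 2*o)*o + x*(x + 2*o) = o*(-6 + 2*o) + x*(x + 2*o))
(L(2, -4)*2)*G(-2, 3) = (((-4)**2 - 2*2*(3 - 1*2) + 2*2*(-4))*2)*(-2) = ((16 - 2*2*(3 - 2) - 16)*2)*(-2) = ((16 - 2*2*1 - 16)*2)*(-2) = ((16 - 4 - 16)*2)*(-2) = -4*2*(-2) = -8*(-2) = 16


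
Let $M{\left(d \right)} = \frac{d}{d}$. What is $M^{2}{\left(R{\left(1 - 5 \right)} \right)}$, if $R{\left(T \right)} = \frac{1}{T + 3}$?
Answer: $1$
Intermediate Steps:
$R{\left(T \right)} = \frac{1}{3 + T}$
$M{\left(d \right)} = 1$
$M^{2}{\left(R{\left(1 - 5 \right)} \right)} = 1^{2} = 1$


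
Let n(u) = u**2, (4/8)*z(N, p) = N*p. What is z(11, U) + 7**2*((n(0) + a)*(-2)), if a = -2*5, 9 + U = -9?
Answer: 584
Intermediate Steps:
U = -18 (U = -9 - 9 = -18)
a = -10
z(N, p) = 2*N*p (z(N, p) = 2*(N*p) = 2*N*p)
z(11, U) + 7**2*((n(0) + a)*(-2)) = 2*11*(-18) + 7**2*((0**2 - 10)*(-2)) = -396 + 49*((0 - 10)*(-2)) = -396 + 49*(-10*(-2)) = -396 + 49*20 = -396 + 980 = 584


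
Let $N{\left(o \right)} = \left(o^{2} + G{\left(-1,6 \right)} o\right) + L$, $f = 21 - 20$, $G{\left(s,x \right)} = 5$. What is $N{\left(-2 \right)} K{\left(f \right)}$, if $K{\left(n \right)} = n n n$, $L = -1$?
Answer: $-7$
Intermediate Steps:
$f = 1$ ($f = 21 - 20 = 1$)
$K{\left(n \right)} = n^{3}$ ($K{\left(n \right)} = n^{2} n = n^{3}$)
$N{\left(o \right)} = -1 + o^{2} + 5 o$ ($N{\left(o \right)} = \left(o^{2} + 5 o\right) - 1 = -1 + o^{2} + 5 o$)
$N{\left(-2 \right)} K{\left(f \right)} = \left(-1 + \left(-2\right)^{2} + 5 \left(-2\right)\right) 1^{3} = \left(-1 + 4 - 10\right) 1 = \left(-7\right) 1 = -7$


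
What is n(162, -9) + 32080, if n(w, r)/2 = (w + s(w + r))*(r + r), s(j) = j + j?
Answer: 15232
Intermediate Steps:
s(j) = 2*j
n(w, r) = 4*r*(2*r + 3*w) (n(w, r) = 2*((w + 2*(w + r))*(r + r)) = 2*((w + 2*(r + w))*(2*r)) = 2*((w + (2*r + 2*w))*(2*r)) = 2*((2*r + 3*w)*(2*r)) = 2*(2*r*(2*r + 3*w)) = 4*r*(2*r + 3*w))
n(162, -9) + 32080 = 4*(-9)*(2*(-9) + 3*162) + 32080 = 4*(-9)*(-18 + 486) + 32080 = 4*(-9)*468 + 32080 = -16848 + 32080 = 15232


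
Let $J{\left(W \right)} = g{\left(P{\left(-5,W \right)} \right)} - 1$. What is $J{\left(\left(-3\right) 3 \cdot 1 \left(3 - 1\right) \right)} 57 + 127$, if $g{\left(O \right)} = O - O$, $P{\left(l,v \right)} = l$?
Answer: $70$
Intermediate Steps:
$g{\left(O \right)} = 0$
$J{\left(W \right)} = -1$ ($J{\left(W \right)} = 0 - 1 = -1$)
$J{\left(\left(-3\right) 3 \cdot 1 \left(3 - 1\right) \right)} 57 + 127 = \left(-1\right) 57 + 127 = -57 + 127 = 70$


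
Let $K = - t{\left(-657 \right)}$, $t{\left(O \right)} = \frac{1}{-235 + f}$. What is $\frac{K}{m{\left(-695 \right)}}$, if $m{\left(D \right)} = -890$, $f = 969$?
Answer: $\frac{1}{653260} \approx 1.5308 \cdot 10^{-6}$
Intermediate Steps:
$t{\left(O \right)} = \frac{1}{734}$ ($t{\left(O \right)} = \frac{1}{-235 + 969} = \frac{1}{734}$)
$K = - \frac{1}{734}$ ($K = \left(-1\right) \frac{1}{734} = - \frac{1}{734} \approx -0.0013624$)
$\frac{K}{m{\left(-695 \right)}} = - \frac{1}{734 \left(-890\right)} = \left(- \frac{1}{734}\right) \left(- \frac{1}{890}\right) = \frac{1}{653260}$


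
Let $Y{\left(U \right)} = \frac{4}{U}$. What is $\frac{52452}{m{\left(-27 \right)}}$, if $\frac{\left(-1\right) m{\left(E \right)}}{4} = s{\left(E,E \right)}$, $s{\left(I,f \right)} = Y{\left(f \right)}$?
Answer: $\frac{354051}{4} \approx 88513.0$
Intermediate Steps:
$s{\left(I,f \right)} = \frac{4}{f}$
$m{\left(E \right)} = - \frac{16}{E}$ ($m{\left(E \right)} = - 4 \frac{4}{E} = - \frac{16}{E}$)
$\frac{52452}{m{\left(-27 \right)}} = \frac{52452}{\left(-16\right) \frac{1}{-27}} = \frac{52452}{\left(-16\right) \left(- \frac{1}{27}\right)} = \frac{52452}{\frac{16}{27}} = 52452 \cdot \frac{27}{16} = \frac{354051}{4}$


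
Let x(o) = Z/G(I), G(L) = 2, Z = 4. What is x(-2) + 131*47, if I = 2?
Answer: 6159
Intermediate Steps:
x(o) = 2 (x(o) = 4/2 = 4*(½) = 2)
x(-2) + 131*47 = 2 + 131*47 = 2 + 6157 = 6159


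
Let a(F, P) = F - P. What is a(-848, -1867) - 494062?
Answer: -493043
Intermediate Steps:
a(-848, -1867) - 494062 = (-848 - 1*(-1867)) - 494062 = (-848 + 1867) - 494062 = 1019 - 494062 = -493043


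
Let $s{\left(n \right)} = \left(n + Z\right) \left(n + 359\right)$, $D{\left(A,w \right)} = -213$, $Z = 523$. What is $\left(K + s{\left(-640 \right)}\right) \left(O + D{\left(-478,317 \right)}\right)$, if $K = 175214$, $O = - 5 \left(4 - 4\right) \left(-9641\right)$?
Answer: $-44323383$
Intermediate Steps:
$s{\left(n \right)} = \left(359 + n\right) \left(523 + n\right)$ ($s{\left(n \right)} = \left(n + 523\right) \left(n + 359\right) = \left(523 + n\right) \left(359 + n\right) = \left(359 + n\right) \left(523 + n\right)$)
$O = 0$ ($O = \left(-5\right) 0 \left(-9641\right) = 0 \left(-9641\right) = 0$)
$\left(K + s{\left(-640 \right)}\right) \left(O + D{\left(-478,317 \right)}\right) = \left(175214 + \left(187757 + \left(-640\right)^{2} + 882 \left(-640\right)\right)\right) \left(0 - 213\right) = \left(175214 + \left(187757 + 409600 - 564480\right)\right) \left(-213\right) = \left(175214 + 32877\right) \left(-213\right) = 208091 \left(-213\right) = -44323383$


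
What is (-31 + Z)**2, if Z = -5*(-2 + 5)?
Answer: 2116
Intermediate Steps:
Z = -15 (Z = -5*3 = -15)
(-31 + Z)**2 = (-31 - 15)**2 = (-46)**2 = 2116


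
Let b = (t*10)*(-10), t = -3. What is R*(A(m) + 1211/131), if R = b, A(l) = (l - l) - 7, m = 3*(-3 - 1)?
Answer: 88200/131 ≈ 673.28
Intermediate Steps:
m = -12 (m = 3*(-4) = -12)
A(l) = -7 (A(l) = 0 - 7 = -7)
b = 300 (b = -3*10*(-10) = -30*(-10) = 300)
R = 300
R*(A(m) + 1211/131) = 300*(-7 + 1211/131) = 300*(294/131) = 88200/131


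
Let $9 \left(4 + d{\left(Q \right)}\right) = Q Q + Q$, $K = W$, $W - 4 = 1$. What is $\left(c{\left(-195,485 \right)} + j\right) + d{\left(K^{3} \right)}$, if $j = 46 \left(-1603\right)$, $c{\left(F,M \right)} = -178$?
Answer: $-72170$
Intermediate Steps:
$W = 5$ ($W = 4 + 1 = 5$)
$j = -73738$
$K = 5$
$d{\left(Q \right)} = -4 + \frac{Q}{9} + \frac{Q^{2}}{9}$ ($d{\left(Q \right)} = -4 + \frac{Q Q + Q}{9} = -4 + \frac{Q^{2} + Q}{9} = -4 + \frac{Q + Q^{2}}{9} = -4 + \left(\frac{Q}{9} + \frac{Q^{2}}{9}\right) = -4 + \frac{Q}{9} + \frac{Q^{2}}{9}$)
$\left(c{\left(-195,485 \right)} + j\right) + d{\left(K^{3} \right)} = \left(-178 - 73738\right) + \left(-4 + \frac{5^{3}}{9} + \frac{\left(5^{3}\right)^{2}}{9}\right) = -73916 + \left(-4 + \frac{1}{9} \cdot 125 + \frac{125^{2}}{9}\right) = -73916 + \left(-4 + \frac{125}{9} + \frac{1}{9} \cdot 15625\right) = -73916 + \left(-4 + \frac{125}{9} + \frac{15625}{9}\right) = -73916 + 1746 = -72170$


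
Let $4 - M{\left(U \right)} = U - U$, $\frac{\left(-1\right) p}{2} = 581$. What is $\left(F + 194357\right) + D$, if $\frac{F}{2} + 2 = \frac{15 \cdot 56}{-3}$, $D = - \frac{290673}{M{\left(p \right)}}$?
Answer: $\frac{484499}{4} \approx 1.2112 \cdot 10^{5}$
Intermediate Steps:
$p = -1162$ ($p = \left(-2\right) 581 = -1162$)
$M{\left(U \right)} = 4$ ($M{\left(U \right)} = 4 - \left(U - U\right) = 4 - 0 = 4 + 0 = 4$)
$D = - \frac{290673}{4} \approx -72668.0$
$F = -564$ ($F = -4 + 2 \frac{15 \cdot 56}{-3} = -4 + 2 \cdot 840 \left(- \frac{1}{3}\right) = -4 + 2 \left(-280\right) = -4 - 560 = -564$)
$\left(F + 194357\right) + D = \left(-564 + 194357\right) - \frac{290673}{4} = 193793 - \frac{290673}{4} = \frac{484499}{4}$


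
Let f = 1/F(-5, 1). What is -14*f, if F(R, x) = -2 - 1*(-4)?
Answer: -7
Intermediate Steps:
F(R, x) = 2 (F(R, x) = -2 + 4 = 2)
f = ½ (f = 1/2 = ½ ≈ 0.50000)
-14*f = -14*½ = -7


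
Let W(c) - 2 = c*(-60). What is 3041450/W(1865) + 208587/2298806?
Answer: -3484181520287/128615896894 ≈ -27.090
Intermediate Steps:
W(c) = 2 - 60*c (W(c) = 2 + c*(-60) = 2 - 60*c)
3041450/W(1865) + 208587/2298806 = 3041450/(2 - 60*1865) + 208587/2298806 = 3041450/(2 - 111900) + 208587*(1/2298806) = 3041450/(-111898) + 208587/2298806 = 3041450*(-1/111898) + 208587/2298806 = -1520725/55949 + 208587/2298806 = -3484181520287/128615896894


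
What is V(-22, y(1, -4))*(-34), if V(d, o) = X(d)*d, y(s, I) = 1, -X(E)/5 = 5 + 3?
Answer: -29920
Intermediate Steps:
X(E) = -40 (X(E) = -5*(5 + 3) = -5*8 = -40)
V(d, o) = -40*d
V(-22, y(1, -4))*(-34) = -40*(-22)*(-34) = 880*(-34) = -29920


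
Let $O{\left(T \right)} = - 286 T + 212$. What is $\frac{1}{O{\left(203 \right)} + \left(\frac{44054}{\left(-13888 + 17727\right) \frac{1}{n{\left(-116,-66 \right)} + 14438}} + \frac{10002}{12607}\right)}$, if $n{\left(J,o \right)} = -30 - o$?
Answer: $\frac{48398273}{5239089070492} \approx 9.2379 \cdot 10^{-6}$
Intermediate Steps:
$O{\left(T \right)} = 212 - 286 T$
$\frac{1}{O{\left(203 \right)} + \left(\frac{44054}{\left(-13888 + 17727\right) \frac{1}{n{\left(-116,-66 \right)} + 14438}} + \frac{10002}{12607}\right)} = \frac{1}{\left(212 - 58058\right) + \left(\frac{44054}{\left(-13888 + 17727\right) \frac{1}{\left(-30 - -66\right) + 14438}} + \frac{10002}{12607}\right)} = \frac{1}{\left(212 - 58058\right) + \left(\frac{44054}{3839 \frac{1}{\left(-30 + 66\right) + 14438}} + 10002 \cdot \frac{1}{12607}\right)} = \frac{1}{-57846 + \left(\frac{44054}{3839 \frac{1}{36 + 14438}} + \frac{10002}{12607}\right)} = \frac{1}{-57846 + \left(\frac{44054}{3839 \cdot \frac{1}{14474}} + \frac{10002}{12607}\right)} = \frac{1}{-57846 + \left(\frac{44054}{\frac{3839}{14474}} + \frac{10002}{12607}\right)} = \frac{1}{-57846 + \left(44054 \cdot \frac{14474}{3839} + \frac{10002}{12607}\right)} = \frac{1}{-57846 + \left(\frac{637637596}{3839} + \frac{10002}{12607}\right)} = \frac{1}{-57846 + \frac{8038735570450}{48398273}} = \frac{1}{\frac{5239089070492}{48398273}} = \frac{48398273}{5239089070492}$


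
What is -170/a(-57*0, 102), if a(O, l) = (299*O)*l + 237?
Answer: -170/237 ≈ -0.71730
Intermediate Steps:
a(O, l) = 237 + 299*O*l (a(O, l) = 299*O*l + 237 = 237 + 299*O*l)
-170/a(-57*0, 102) = -170/(237 + 299*(-57*0)*102) = -170/(237 + 299*0*102) = -170/(237 + 0) = -170/237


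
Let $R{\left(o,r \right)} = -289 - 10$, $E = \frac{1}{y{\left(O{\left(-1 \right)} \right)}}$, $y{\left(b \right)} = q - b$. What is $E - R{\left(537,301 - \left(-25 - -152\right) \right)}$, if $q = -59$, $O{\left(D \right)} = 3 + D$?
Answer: $\frac{18238}{61} \approx 298.98$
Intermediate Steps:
$y{\left(b \right)} = -59 - b$
$E = - \frac{1}{61}$ ($E = \frac{1}{-59 - \left(3 - 1\right)} = \frac{1}{-59 - 2} = \frac{1}{-61} = - \frac{1}{61} \approx -0.016393$)
$R{\left(o,r \right)} = -299$ ($R{\left(o,r \right)} = -289 - 10 = -299$)
$E - R{\left(537,301 - \left(-25 - -152\right) \right)} = - \frac{1}{61} - -299 = - \frac{1}{61} + 299 = \frac{18238}{61}$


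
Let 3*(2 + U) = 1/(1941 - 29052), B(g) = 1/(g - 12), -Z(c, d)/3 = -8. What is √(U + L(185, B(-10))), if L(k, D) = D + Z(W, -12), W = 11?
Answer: √7810172793038/596442 ≈ 4.6856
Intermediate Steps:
Z(c, d) = 24 (Z(c, d) = -3*(-8) = 24)
B(g) = 1/(-12 + g)
L(k, D) = 24 + D (L(k, D) = D + 24 = 24 + D)
U = -162667/81333 (U = -2 + 1/(3*(1941 - 29052)) = -2 + (⅓)/(-27111) = -2 + (⅓)*(-1/27111) = -2 - 1/81333 = -162667/81333 ≈ -2.0000)
√(U + L(185, B(-10))) = √(-162667/81333 + (24 + 1/(-12 - 10))) = √(-162667/81333 + (24 + 1/(-22))) = √(-162667/81333 + (24 - 1/22)) = √(-162667/81333 + 527/22) = √(39283817/1789326) = √7810172793038/596442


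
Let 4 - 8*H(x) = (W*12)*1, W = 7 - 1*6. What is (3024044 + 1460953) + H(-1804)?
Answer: 4484996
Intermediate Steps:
W = 1 (W = 7 - 6 = 1)
H(x) = -1 (H(x) = ½ - 1*12/8 = ½ - 3/2 = -1)
(3024044 + 1460953) + H(-1804) = (3024044 + 1460953) - 1 = 4484997 - 1 = 4484996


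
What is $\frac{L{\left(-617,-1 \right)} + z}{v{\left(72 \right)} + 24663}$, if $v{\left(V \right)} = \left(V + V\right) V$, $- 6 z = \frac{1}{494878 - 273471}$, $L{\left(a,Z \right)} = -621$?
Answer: $- \frac{824962483}{46536651702} \approx -0.017727$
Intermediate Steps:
$z = - \frac{1}{1328442}$ ($z = - \frac{1}{6 \left(494878 - 273471\right)} = - \frac{1}{6 \cdot 221407} = \left(- \frac{1}{6}\right) \frac{1}{221407} = - \frac{1}{1328442} \approx -7.5276 \cdot 10^{-7}$)
$v{\left(V \right)} = 2 V^{2}$ ($v{\left(V \right)} = 2 V V = 2 V^{2}$)
$\frac{L{\left(-617,-1 \right)} + z}{v{\left(72 \right)} + 24663} = \frac{-621 - \frac{1}{1328442}}{2 \cdot 72^{2} + 24663} = - \frac{824962483}{1328442 \left(2 \cdot 5184 + 24663\right)} = - \frac{824962483}{1328442 \left(10368 + 24663\right)} = - \frac{824962483}{1328442 \cdot 35031} = \left(- \frac{824962483}{1328442}\right) \frac{1}{35031} = - \frac{824962483}{46536651702}$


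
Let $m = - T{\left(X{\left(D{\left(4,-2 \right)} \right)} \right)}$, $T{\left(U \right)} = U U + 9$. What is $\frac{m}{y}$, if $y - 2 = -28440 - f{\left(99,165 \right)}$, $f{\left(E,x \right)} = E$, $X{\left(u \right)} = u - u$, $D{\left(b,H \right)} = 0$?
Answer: $\frac{9}{28537} \approx 0.00031538$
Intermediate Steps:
$X{\left(u \right)} = 0$
$T{\left(U \right)} = 9 + U^{2}$ ($T{\left(U \right)} = U^{2} + 9 = 9 + U^{2}$)
$m = -9$ ($m = - (9 + 0^{2}) = - (9 + 0) = \left(-1\right) 9 = -9$)
$y = -28537$ ($y = 2 - 28539 = -28537$)
$\frac{m}{y} = - \frac{9}{-28537} = \left(-9\right) \left(- \frac{1}{28537}\right) = \frac{9}{28537}$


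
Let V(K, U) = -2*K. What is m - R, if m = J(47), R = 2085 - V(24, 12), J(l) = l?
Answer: -2086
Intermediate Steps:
R = 2133 (R = 2085 - (-2)*24 = 2085 - 1*(-48) = 2085 + 48 = 2133)
m = 47
m - R = 47 - 1*2133 = 47 - 2133 = -2086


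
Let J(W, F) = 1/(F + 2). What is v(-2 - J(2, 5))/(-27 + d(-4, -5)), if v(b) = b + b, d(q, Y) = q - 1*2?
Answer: 10/77 ≈ 0.12987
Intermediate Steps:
d(q, Y) = -2 + q (d(q, Y) = q - 2 = -2 + q)
J(W, F) = 1/(2 + F)
v(b) = 2*b
v(-2 - J(2, 5))/(-27 + d(-4, -5)) = (2*(-2 - 1/(2 + 5)))/(-27 + (-2 - 4)) = (2*(-2 - 1/7))/(-27 - 6) = (2*(-2 - 1*⅐))/(-33) = -2*(-2 - ⅐)/33 = -2*(-15)/(33*7) = -1/33*(-30/7) = 10/77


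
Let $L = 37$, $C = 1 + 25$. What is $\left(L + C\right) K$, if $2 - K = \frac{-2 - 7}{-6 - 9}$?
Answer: $\frac{441}{5} \approx 88.2$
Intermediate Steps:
$C = 26$
$K = \frac{7}{5}$ ($K = 2 - \frac{-2 - 7}{-6 - 9} = 2 - - \frac{9}{-15} = 2 - \left(-9\right) \left(- \frac{1}{15}\right) = 2 - \frac{3}{5} = \frac{7}{5} \approx 1.4$)
$\left(L + C\right) K = \left(37 + 26\right) \frac{7}{5} = 63 \cdot \frac{7}{5} = \frac{441}{5}$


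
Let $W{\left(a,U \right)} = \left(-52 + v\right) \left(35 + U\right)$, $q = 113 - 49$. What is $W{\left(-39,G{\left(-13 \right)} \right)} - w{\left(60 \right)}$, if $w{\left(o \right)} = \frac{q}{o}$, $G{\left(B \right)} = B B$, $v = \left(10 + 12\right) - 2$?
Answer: $- \frac{97936}{15} \approx -6529.1$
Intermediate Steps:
$v = 20$ ($v = 22 - 2 = 20$)
$q = 64$
$G{\left(B \right)} = B^{2}$
$W{\left(a,U \right)} = -1120 - 32 U$ ($W{\left(a,U \right)} = \left(-52 + 20\right) \left(35 + U\right) = - 32 \left(35 + U\right) = -1120 - 32 U$)
$w{\left(o \right)} = \frac{64}{o}$
$W{\left(-39,G{\left(-13 \right)} \right)} - w{\left(60 \right)} = \left(-1120 - 32 \left(-13\right)^{2}\right) - \frac{64}{60} = \left(-1120 - 5408\right) - 64 \cdot \frac{1}{60} = \left(-1120 - 5408\right) - \frac{16}{15} = -6528 - \frac{16}{15} = - \frac{97936}{15}$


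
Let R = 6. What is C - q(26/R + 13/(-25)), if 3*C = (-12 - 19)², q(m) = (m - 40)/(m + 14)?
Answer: 646019/2004 ≈ 322.36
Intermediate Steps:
q(m) = (-40 + m)/(14 + m)
C = 961/3 (C = (-12 - 19)²/3 = (⅓)*(-31)² = (⅓)*961 = 961/3 ≈ 320.33)
C - q(26/R + 13/(-25)) = 961/3 - (-40 + (26/6 + 13/(-25)))/(14 + (26/6 + 13/(-25))) = 961/3 - (-40 + (26*(⅙) + 13*(-1/25)))/(14 + (26*(⅙) + 13*(-1/25))) = 961/3 - (-40 + (13/3 - 13/25))/(14 + (13/3 - 13/25)) = 961/3 - (-40 + 286/75)/(14 + 286/75) = 961/3 - (-2714)/(1336/75*75) = 961/3 - 75*(-2714)/(1336*75) = 961/3 - 1*(-1357/668) = 961/3 + 1357/668 = 646019/2004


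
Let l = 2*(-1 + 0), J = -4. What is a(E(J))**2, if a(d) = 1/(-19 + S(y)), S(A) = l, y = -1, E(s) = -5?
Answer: 1/441 ≈ 0.0022676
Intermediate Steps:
l = -2 (l = 2*(-1) = -2)
S(A) = -2
a(d) = -1/21 (a(d) = 1/(-19 - 2) = 1/(-21) = -1/21)
a(E(J))**2 = (-1/21)**2 = 1/441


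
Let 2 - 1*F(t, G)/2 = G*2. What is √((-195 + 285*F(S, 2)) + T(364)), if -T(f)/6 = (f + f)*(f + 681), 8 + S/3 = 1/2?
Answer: I*√4565895 ≈ 2136.8*I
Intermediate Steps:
S = -45/2 (S = -24 + 3/2 = -45/2 ≈ -22.500)
F(t, G) = 4 - 4*G (F(t, G) = 4 - 2*G*2 = 4 - 4*G)
T(f) = -12*f*(681 + f) (T(f) = -6*(f + f)*(f + 681) = -6*2*f*(681 + f) = -12*f*(681 + f))
√((-195 + 285*F(S, 2)) + T(364)) = √((-195 + 285*(4 - 4*2)) - 12*364*(681 + 364)) = √((-195 + 285*(4 - 8)) - 12*364*1045) = √((-195 + 285*(-4)) - 4564560) = √((-195 - 1140) - 4564560) = √(-1335 - 4564560) = √(-4565895) = I*√4565895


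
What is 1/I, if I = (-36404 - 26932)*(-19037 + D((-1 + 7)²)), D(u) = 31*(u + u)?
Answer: 1/1064361480 ≈ 9.3953e-10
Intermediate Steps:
D(u) = 62*u (D(u) = 31*(2*u) = 62*u)
I = 1064361480 (I = (-36404 - 26932)*(-19037 + 62*(-1 + 7)²) = -63336*(-19037 + 62*6²) = -63336*(-19037 + 62*36) = -63336*(-19037 + 2232) = -63336*(-16805) = 1064361480)
1/I = 1/1064361480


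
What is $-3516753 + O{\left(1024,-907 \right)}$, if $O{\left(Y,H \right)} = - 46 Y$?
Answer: $-3563857$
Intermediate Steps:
$-3516753 + O{\left(1024,-907 \right)} = -3516753 - 47104 = -3563857$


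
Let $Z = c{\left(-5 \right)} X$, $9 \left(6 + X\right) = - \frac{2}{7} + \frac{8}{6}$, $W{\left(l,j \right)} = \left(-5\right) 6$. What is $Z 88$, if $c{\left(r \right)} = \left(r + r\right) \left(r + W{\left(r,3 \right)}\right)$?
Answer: $- \frac{4892800}{27} \approx -1.8121 \cdot 10^{5}$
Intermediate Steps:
$W{\left(l,j \right)} = -30$
$c{\left(r \right)} = 2 r \left(-30 + r\right)$ ($c{\left(r \right)} = \left(r + r\right) \left(r - 30\right) = 2 r \left(-30 + r\right)$)
$X = - \frac{1112}{189}$ ($X = -6 + \frac{- \frac{2}{7} + \frac{8}{6}}{9} = -6 + \frac{\left(-2\right) \frac{1}{7} + 8 \cdot \frac{1}{6}}{9} = -6 + \frac{- \frac{2}{7} + \frac{4}{3}}{9} = -6 + \frac{1}{9} \cdot \frac{22}{21} = -6 + \frac{22}{189} = - \frac{1112}{189} \approx -5.8836$)
$Z = - \frac{55600}{27}$ ($Z = 2 \left(-5\right) \left(-30 - 5\right) \left(- \frac{1112}{189}\right) = 2 \left(-5\right) \left(-35\right) \left(- \frac{1112}{189}\right) = 350 \left(- \frac{1112}{189}\right) = - \frac{55600}{27} \approx -2059.3$)
$Z 88 = \left(- \frac{55600}{27}\right) 88 = - \frac{4892800}{27}$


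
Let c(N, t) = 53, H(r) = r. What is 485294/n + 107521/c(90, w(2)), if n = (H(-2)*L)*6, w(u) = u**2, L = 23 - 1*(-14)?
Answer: 11009371/11766 ≈ 935.69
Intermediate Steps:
L = 37 (L = 23 + 14 = 37)
n = -444 (n = -2*37*6 = -74*6 = -444)
485294/n + 107521/c(90, w(2)) = 485294/(-444) + 107521/53 = 485294*(-1/444) + 107521*(1/53) = -242647/222 + 107521/53 = 11009371/11766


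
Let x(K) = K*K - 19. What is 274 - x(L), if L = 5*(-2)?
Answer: 193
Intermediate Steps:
L = -10
x(K) = -19 + K² (x(K) = K² - 19 = -19 + K²)
274 - x(L) = 274 - (-19 + (-10)²) = 274 - (-19 + 100) = 274 - 1*81 = 274 - 81 = 193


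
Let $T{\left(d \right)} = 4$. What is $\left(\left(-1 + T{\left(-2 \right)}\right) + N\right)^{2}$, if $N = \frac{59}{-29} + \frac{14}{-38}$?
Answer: $\frac{108241}{303601} \approx 0.35652$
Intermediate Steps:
$N = - \frac{1324}{551}$ ($N = 59 \left(- \frac{1}{29}\right) + 14 \left(- \frac{1}{38}\right) = - \frac{59}{29} - \frac{7}{19} = - \frac{1324}{551} \approx -2.4029$)
$\left(\left(-1 + T{\left(-2 \right)}\right) + N\right)^{2} = \left(\left(-1 + 4\right) - \frac{1324}{551}\right)^{2} = \left(3 - \frac{1324}{551}\right)^{2} = \left(\frac{329}{551}\right)^{2} = \frac{108241}{303601}$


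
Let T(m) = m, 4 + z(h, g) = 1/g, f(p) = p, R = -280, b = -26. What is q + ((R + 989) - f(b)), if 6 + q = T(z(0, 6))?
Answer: 4351/6 ≈ 725.17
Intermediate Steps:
z(h, g) = -4 + 1/g
q = -59/6 (q = -6 + (-4 + 1/6) = -6 - 23/6 = -59/6 ≈ -9.8333)
q + ((R + 989) - f(b)) = -59/6 + ((-280 + 989) - 1*(-26)) = -59/6 + (709 + 26) = -59/6 + 735 = 4351/6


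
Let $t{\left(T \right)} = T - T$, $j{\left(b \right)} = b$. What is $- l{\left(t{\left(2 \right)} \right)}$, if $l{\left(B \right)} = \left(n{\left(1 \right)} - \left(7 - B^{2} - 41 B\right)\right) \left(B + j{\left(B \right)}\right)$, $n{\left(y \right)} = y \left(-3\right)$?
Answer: $0$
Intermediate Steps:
$n{\left(y \right)} = - 3 y$
$t{\left(T \right)} = 0$
$l{\left(B \right)} = 2 B \left(-10 + B^{2} + 41 B\right)$ ($l{\left(B \right)} = \left(\left(-3\right) 1 - \left(7 - B^{2} - 41 B\right)\right) \left(B + B\right) = \left(-3 + \left(-7 + B^{2} + 41 B\right)\right) 2 B = \left(-10 + B^{2} + 41 B\right) 2 B = 2 B \left(-10 + B^{2} + 41 B\right)$)
$- l{\left(t{\left(2 \right)} \right)} = - 2 \cdot 0 \left(-10 + 0^{2} + 41 \cdot 0\right) = - 2 \cdot 0 \left(-10 + 0 + 0\right) = - 2 \cdot 0 \left(-10\right) = \left(-1\right) 0 = 0$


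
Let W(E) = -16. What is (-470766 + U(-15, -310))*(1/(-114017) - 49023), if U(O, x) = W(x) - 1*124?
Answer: 2632108080825152/114017 ≈ 2.3085e+10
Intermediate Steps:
U(O, x) = -140 (U(O, x) = -16 - 1*124 = -16 - 124 = -140)
(-470766 + U(-15, -310))*(1/(-114017) - 49023) = (-470766 - 140)*(1/(-114017) - 49023) = -470906*(-1/114017 - 49023) = -470906*(-5589455392/114017) = 2632108080825152/114017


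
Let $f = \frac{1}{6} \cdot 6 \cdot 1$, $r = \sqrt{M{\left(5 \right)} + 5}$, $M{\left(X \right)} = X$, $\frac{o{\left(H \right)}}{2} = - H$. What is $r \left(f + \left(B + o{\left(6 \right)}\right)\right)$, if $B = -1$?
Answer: $- 12 \sqrt{10} \approx -37.947$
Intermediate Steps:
$o{\left(H \right)} = - 2 H$ ($o{\left(H \right)} = 2 \left(- H\right) = - 2 H$)
$r = \sqrt{10}$ ($r = \sqrt{5 + 5} = \sqrt{10} \approx 3.1623$)
$f = 1$ ($f = \frac{1}{6} \cdot 6 \cdot 1 = 1 \cdot 1 = 1$)
$r \left(f + \left(B + o{\left(6 \right)}\right)\right) = \sqrt{10} \left(1 - 13\right) = \sqrt{10} \left(-12\right) = - 12 \sqrt{10}$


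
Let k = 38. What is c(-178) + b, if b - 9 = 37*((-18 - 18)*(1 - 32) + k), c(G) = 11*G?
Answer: 40749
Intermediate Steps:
b = 42707 (b = 9 + 37*((-18 - 18)*(1 - 32) + 38) = 9 + 37*(-36*(-31) + 38) = 9 + 37*(1116 + 38) = 9 + 37*1154 = 9 + 42698 = 42707)
c(-178) + b = 11*(-178) + 42707 = -1958 + 42707 = 40749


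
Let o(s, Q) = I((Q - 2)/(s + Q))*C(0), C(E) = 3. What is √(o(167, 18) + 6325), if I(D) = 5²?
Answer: 80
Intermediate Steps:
I(D) = 25
o(s, Q) = 75 (o(s, Q) = 25*3 = 75)
√(o(167, 18) + 6325) = √(75 + 6325) = √6400 = 80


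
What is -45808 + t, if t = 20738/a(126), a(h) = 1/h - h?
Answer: -729814988/15875 ≈ -45973.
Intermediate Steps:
t = -2612988/15875 (t = 20738/(1/126 - 1*126) = 20738/(1/126 - 126) = 20738/(-15875/126) = 20738*(-126/15875) = -2612988/15875 ≈ -164.60)
-45808 + t = -45808 - 2612988/15875 = -729814988/15875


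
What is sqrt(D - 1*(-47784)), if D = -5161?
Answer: sqrt(42623) ≈ 206.45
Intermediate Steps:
sqrt(D - 1*(-47784)) = sqrt(-5161 - 1*(-47784)) = sqrt(-5161 + 47784) = sqrt(42623)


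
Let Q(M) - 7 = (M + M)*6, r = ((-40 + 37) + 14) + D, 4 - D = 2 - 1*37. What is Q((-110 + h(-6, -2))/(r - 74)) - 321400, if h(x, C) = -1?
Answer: -642675/2 ≈ -3.2134e+5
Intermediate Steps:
D = 39 (D = 4 - (2 - 1*37) = 4 - (2 - 37) = 4 - 1*(-35) = 4 + 35 = 39)
r = 50 (r = ((-40 + 37) + 14) + 39 = (-3 + 14) + 39 = 11 + 39 = 50)
Q(M) = 7 + 12*M (Q(M) = 7 + (M + M)*6 = 7 + (2*M)*6 = 7 + 12*M)
Q((-110 + h(-6, -2))/(r - 74)) - 321400 = (7 + 12*((-110 - 1)/(50 - 74))) - 321400 = (7 + 12*(-111/(-24))) - 321400 = (7 + 12*(-111*(-1/24))) - 321400 = (7 + 12*(37/8)) - 321400 = (7 + 111/2) - 321400 = 125/2 - 321400 = -642675/2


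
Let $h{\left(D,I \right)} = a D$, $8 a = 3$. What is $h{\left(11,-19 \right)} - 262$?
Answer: $- \frac{2063}{8} \approx -257.88$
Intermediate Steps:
$a = \frac{3}{8}$ ($a = \frac{1}{8} \cdot 3 = \frac{3}{8} \approx 0.375$)
$h{\left(D,I \right)} = \frac{3 D}{8}$
$h{\left(11,-19 \right)} - 262 = \frac{3}{8} \cdot 11 - 262 = \frac{33}{8} - 262 = - \frac{2063}{8}$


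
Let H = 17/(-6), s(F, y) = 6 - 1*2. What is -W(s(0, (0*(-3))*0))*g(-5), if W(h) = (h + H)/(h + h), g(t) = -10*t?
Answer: -175/24 ≈ -7.2917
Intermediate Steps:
s(F, y) = 4 (s(F, y) = 6 - 2 = 4)
H = -17/6 (H = 17*(-⅙) = -17/6 ≈ -2.8333)
W(h) = (-17/6 + h)/(2*h) (W(h) = (h - 17/6)/(h + h) = (-17/6 + h)/((2*h)) = (-17/6 + h)*(1/(2*h)) = (-17/6 + h)/(2*h))
-W(s(0, (0*(-3))*0))*g(-5) = -(1/12)*(-17 + 6*4)/4*(-10*(-5)) = -(1/12)*(¼)*(-17 + 24)*50 = -(1/12)*(¼)*7*50 = -7*50/48 = -1*175/24 = -175/24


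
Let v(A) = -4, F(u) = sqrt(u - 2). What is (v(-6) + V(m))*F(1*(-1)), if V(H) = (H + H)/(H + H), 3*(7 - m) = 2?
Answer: -3*I*sqrt(3) ≈ -5.1962*I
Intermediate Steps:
m = 19/3 (m = 7 - 1/3*2 = 7 - 2/3 = 19/3 ≈ 6.3333)
V(H) = 1 (V(H) = (2*H)/((2*H)) = (2*H)*(1/(2*H)) = 1)
F(u) = sqrt(-2 + u)
(v(-6) + V(m))*F(1*(-1)) = (-4 + 1)*sqrt(-2 + 1*(-1)) = -3*sqrt(-2 - 1) = -3*I*sqrt(3)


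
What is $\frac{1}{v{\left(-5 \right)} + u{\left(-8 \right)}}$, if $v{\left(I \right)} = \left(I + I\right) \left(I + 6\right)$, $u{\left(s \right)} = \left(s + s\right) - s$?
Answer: $- \frac{1}{18} \approx -0.055556$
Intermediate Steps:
$u{\left(s \right)} = s$ ($u{\left(s \right)} = 2 s - s = s$)
$v{\left(I \right)} = 2 I \left(6 + I\right)$
$\frac{1}{v{\left(-5 \right)} + u{\left(-8 \right)}} = \frac{1}{2 \left(-5\right) \left(6 - 5\right) - 8} = \frac{1}{2 \left(-5\right) 1 - 8} = \frac{1}{-10 - 8} = \frac{1}{-18} = - \frac{1}{18}$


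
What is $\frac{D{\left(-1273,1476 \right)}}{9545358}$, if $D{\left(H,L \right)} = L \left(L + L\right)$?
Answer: $\frac{726192}{1590893} \approx 0.45647$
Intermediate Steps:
$D{\left(H,L \right)} = 2 L^{2}$ ($D{\left(H,L \right)} = L 2 L = 2 L^{2}$)
$\frac{D{\left(-1273,1476 \right)}}{9545358} = \frac{2 \cdot 1476^{2}}{9545358} = 2 \cdot 2178576 \cdot \frac{1}{9545358} = 4357152 \cdot \frac{1}{9545358} = \frac{726192}{1590893}$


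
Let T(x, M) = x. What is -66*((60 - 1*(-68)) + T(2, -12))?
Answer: -8580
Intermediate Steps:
-66*((60 - 1*(-68)) + T(2, -12)) = -66*((60 - 1*(-68)) + 2) = -66*((60 + 68) + 2) = -66*(128 + 2) = -66*130 = -8580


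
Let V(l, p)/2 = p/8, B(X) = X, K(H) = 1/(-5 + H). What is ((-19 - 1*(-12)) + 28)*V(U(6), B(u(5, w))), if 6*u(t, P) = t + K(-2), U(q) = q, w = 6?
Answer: 17/4 ≈ 4.2500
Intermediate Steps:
u(t, P) = -1/42 + t/6 (u(t, P) = (t + 1/(-5 - 2))/6 = (t + 1/(-7))/6 = (t - 1/7)/6 = (-1/7 + t)/6 = -1/42 + t/6)
V(l, p) = p/4 (V(l, p) = 2*(p/8) = p/4)
((-19 - 1*(-12)) + 28)*V(U(6), B(u(5, w))) = ((-19 - 1*(-12)) + 28)*((-1/42 + (1/6)*5)/4) = ((-19 + 12) + 28)*((-1/42 + 5/6)/4) = (-7 + 28)*((1/4)*(17/21)) = 21*(17/84) = 17/4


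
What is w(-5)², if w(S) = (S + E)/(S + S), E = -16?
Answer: 441/100 ≈ 4.4100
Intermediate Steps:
w(S) = (-16 + S)/(2*S) (w(S) = (S - 16)/(S + S) = (-16 + S)/((2*S)) = (-16 + S)*(1/(2*S)) = (-16 + S)/(2*S))
w(-5)² = ((½)*(-16 - 5)/(-5))² = ((½)*(-⅕)*(-21))² = (21/10)² = 441/100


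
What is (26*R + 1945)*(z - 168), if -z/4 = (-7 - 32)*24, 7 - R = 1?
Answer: 7513176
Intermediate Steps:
R = 6 (R = 7 - 1*1 = 7 - 1 = 6)
z = 3744 (z = -4*(-7 - 32)*24 = -(-156)*24 = -4*(-936) = 3744)
(26*R + 1945)*(z - 168) = (26*6 + 1945)*(3744 - 168) = (156 + 1945)*3576 = 2101*3576 = 7513176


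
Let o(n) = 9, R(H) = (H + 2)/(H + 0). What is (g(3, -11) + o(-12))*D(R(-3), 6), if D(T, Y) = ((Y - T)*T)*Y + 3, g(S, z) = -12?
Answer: -43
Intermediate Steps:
R(H) = (2 + H)/H
D(T, Y) = 3 + T*Y*(Y - T) (D(T, Y) = (T*(Y - T))*Y + 3 = T*Y*(Y - T) + 3 = 3 + T*Y*(Y - T))
(g(3, -11) + o(-12))*D(R(-3), 6) = (-12 + 9)*(3 + ((2 - 3)/(-3))*6**2 - 1*6*((2 - 3)/(-3))**2) = -3*(3 - 1/3*(-1)*36 - 1*6*(-1/3*(-1))**2) = -3*(3 + (1/3)*36 - 1*6*(1/3)**2) = -3*(3 + 12 - 1*6*1/9) = -3*(3 + 12 - 2/3) = -3*43/3 = -43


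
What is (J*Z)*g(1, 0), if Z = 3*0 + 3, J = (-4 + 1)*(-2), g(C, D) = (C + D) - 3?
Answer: -36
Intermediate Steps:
g(C, D) = -3 + C + D
J = 6 (J = -3*(-2) = 6)
Z = 3 (Z = 0 + 3 = 3)
(J*Z)*g(1, 0) = (6*3)*(-3 + 1 + 0) = 18*(-2) = -36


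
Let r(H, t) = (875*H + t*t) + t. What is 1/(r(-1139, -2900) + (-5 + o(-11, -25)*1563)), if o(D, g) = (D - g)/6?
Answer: 1/7414117 ≈ 1.3488e-7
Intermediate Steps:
o(D, g) = -g/6 + D/6 (o(D, g) = (D - g)*(⅙) = -g/6 + D/6)
r(H, t) = t + t² + 875*H (r(H, t) = (875*H + t²) + t = (t² + 875*H) + t = t + t² + 875*H)
1/(r(-1139, -2900) + (-5 + o(-11, -25)*1563)) = 1/((-2900 + (-2900)² + 875*(-1139)) + (-5 + (-⅙*(-25) + (⅙)*(-11))*1563)) = 1/((-2900 + 8410000 - 996625) + (-5 + (25/6 - 11/6)*1563)) = 1/(7410475 + (-5 + (7/3)*1563)) = 1/(7410475 + (-5 + 3647)) = 1/(7410475 + 3642) = 1/7414117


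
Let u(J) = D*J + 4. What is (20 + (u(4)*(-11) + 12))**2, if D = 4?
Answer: 35344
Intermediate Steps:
u(J) = 4 + 4*J (u(J) = 4*J + 4 = 4 + 4*J)
(20 + (u(4)*(-11) + 12))**2 = (20 + ((4 + 4*4)*(-11) + 12))**2 = (20 + ((4 + 16)*(-11) + 12))**2 = (20 + (20*(-11) + 12))**2 = (20 + (-220 + 12))**2 = (20 - 208)**2 = (-188)**2 = 35344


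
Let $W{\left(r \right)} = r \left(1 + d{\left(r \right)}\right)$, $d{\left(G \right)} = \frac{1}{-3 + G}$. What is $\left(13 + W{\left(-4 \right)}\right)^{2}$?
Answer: $\frac{4489}{49} \approx 91.612$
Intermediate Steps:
$W{\left(r \right)} = r \left(1 + \frac{1}{-3 + r}\right)$
$\left(13 + W{\left(-4 \right)}\right)^{2} = \left(13 - \frac{4 \left(-2 - 4\right)}{-3 - 4}\right)^{2} = \left(13 - 4 \frac{1}{-7} \left(-6\right)\right)^{2} = \left(13 - \left(- \frac{4}{7}\right) \left(-6\right)\right)^{2} = \left(13 - \frac{24}{7}\right)^{2} = \left(\frac{67}{7}\right)^{2} = \frac{4489}{49}$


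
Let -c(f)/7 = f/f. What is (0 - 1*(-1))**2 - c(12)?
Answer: 8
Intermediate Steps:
c(f) = -7 (c(f) = -7*f/f = -7*1 = -7)
(0 - 1*(-1))**2 - c(12) = (0 - 1*(-1))**2 - 1*(-7) = (0 + 1)**2 + 7 = 1**2 + 7 = 1 + 7 = 8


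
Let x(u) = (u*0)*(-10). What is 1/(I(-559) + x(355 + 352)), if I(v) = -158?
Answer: -1/158 ≈ -0.0063291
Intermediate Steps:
x(u) = 0 (x(u) = 0*(-10) = 0)
1/(I(-559) + x(355 + 352)) = 1/(-158 + 0) = 1/(-158) = -1/158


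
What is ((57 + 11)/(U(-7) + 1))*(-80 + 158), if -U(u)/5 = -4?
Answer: 1768/7 ≈ 252.57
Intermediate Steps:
U(u) = 20 (U(u) = -5*(-4) = 20)
((57 + 11)/(U(-7) + 1))*(-80 + 158) = ((57 + 11)/(20 + 1))*(-80 + 158) = (68/21)*78 = 1768/7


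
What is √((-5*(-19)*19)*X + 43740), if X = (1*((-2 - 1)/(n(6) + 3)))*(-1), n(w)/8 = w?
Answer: √12671545/17 ≈ 209.39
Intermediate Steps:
n(w) = 8*w
X = 1/17 (X = (1*((-2 - 1)/(8*6 + 3)))*(-1) = (1*(-3/(48 + 3)))*(-1) = (1*(-3/51))*(-1) = (1*(-3*1/51))*(-1) = (1*(-1/17))*(-1) = -1/17*(-1) = 1/17 ≈ 0.058824)
√((-5*(-19)*19)*X + 43740) = √((-5*(-19)*19)*(1/17) + 43740) = √((95*19)*(1/17) + 43740) = √(1805*(1/17) + 43740) = √(1805/17 + 43740) = √(745385/17) = √12671545/17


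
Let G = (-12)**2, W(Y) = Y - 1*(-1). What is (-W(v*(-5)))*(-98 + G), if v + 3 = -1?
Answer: -966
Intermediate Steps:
v = -4 (v = -3 - 1 = -4)
W(Y) = 1 + Y (W(Y) = Y + 1 = 1 + Y)
G = 144
(-W(v*(-5)))*(-98 + G) = (-(1 - 4*(-5)))*(-98 + 144) = -(1 + 20)*46 = -1*21*46 = -21*46 = -966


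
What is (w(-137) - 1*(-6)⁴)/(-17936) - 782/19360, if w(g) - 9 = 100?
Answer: 17489/678205 ≈ 0.025787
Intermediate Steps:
w(g) = 109 (w(g) = 9 + 100 = 109)
(w(-137) - 1*(-6)⁴)/(-17936) - 782/19360 = (109 - 1*(-6)⁴)/(-17936) - 782/19360 = (109 - 1*1296)*(-1/17936) - 782*1/19360 = (109 - 1296)*(-1/17936) - 391/9680 = -1187*(-1/17936) - 391/9680 = 1187/17936 - 391/9680 = 17489/678205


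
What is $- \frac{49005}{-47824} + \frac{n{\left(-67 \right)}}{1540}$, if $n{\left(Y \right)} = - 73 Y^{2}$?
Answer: $- \frac{557011201}{2630320} \approx -211.77$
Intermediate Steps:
$- \frac{49005}{-47824} + \frac{n{\left(-67 \right)}}{1540} = - \frac{49005}{-47824} + \frac{\left(-73\right) \left(-67\right)^{2}}{1540} = \left(-49005\right) \left(- \frac{1}{47824}\right) + \left(-73\right) 4489 \cdot \frac{1}{1540} = \frac{49005}{47824} - \frac{327697}{1540} = - \frac{557011201}{2630320}$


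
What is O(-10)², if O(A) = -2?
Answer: 4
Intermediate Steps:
O(-10)² = (-2)² = 4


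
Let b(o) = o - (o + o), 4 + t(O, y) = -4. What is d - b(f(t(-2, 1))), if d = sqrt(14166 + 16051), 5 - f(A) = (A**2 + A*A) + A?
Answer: -115 + sqrt(30217) ≈ 58.830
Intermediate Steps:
t(O, y) = -8 (t(O, y) = -4 - 4 = -8)
f(A) = 5 - A - 2*A**2 (f(A) = 5 - ((A**2 + A*A) + A) = 5 - ((A**2 + A**2) + A) = 5 - (2*A**2 + A) = 5 - (A + 2*A**2) = 5 + (-A - 2*A**2) = 5 - A - 2*A**2)
d = sqrt(30217) ≈ 173.83
b(o) = -o (b(o) = o - 2*o = -o)
d - b(f(t(-2, 1))) = sqrt(30217) - (-1)*(5 - 1*(-8) - 2*(-8)**2) = sqrt(30217) - (-1)*(5 + 8 - 2*64) = sqrt(30217) - (-1)*(5 + 8 - 128) = sqrt(30217) - (-1)*(-115) = sqrt(30217) - 1*115 = sqrt(30217) - 115 = -115 + sqrt(30217)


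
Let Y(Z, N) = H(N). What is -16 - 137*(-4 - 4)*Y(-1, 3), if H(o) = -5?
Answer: -5496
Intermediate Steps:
Y(Z, N) = -5
-16 - 137*(-4 - 4)*Y(-1, 3) = -16 - 137*(-4 - 4)*(-5) = -16 - (-1096)*(-5) = -16 - 137*40 = -16 - 5480 = -5496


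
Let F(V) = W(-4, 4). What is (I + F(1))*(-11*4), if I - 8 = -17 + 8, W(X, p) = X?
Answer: 220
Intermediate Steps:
F(V) = -4
I = -1 (I = 8 + (-17 + 8) = 8 - 9 = -1)
(I + F(1))*(-11*4) = (-1 - 4)*(-11*4) = -(-5)*44 = -5*(-44) = 220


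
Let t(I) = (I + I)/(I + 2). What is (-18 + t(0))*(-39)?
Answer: 702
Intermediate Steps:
t(I) = 2*I/(2 + I) (t(I) = (2*I)/(2 + I) = 2*I/(2 + I))
(-18 + t(0))*(-39) = (-18 + 2*0/(2 + 0))*(-39) = (-18 + 2*0/2)*(-39) = (-18 + 2*0*(1/2))*(-39) = (-18 + 0)*(-39) = -18*(-39) = 702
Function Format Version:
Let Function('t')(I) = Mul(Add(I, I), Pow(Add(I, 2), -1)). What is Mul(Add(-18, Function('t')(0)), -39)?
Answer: 702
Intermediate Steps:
Function('t')(I) = Mul(2, I, Pow(Add(2, I), -1)) (Function('t')(I) = Mul(Mul(2, I), Pow(Add(2, I), -1)) = Mul(2, I, Pow(Add(2, I), -1)))
Mul(Add(-18, Function('t')(0)), -39) = Mul(Add(-18, Mul(2, 0, Pow(Add(2, 0), -1))), -39) = Mul(Add(-18, Mul(2, 0, Pow(2, -1))), -39) = Mul(Add(-18, Mul(2, 0, Rational(1, 2))), -39) = Mul(Add(-18, 0), -39) = Mul(-18, -39) = 702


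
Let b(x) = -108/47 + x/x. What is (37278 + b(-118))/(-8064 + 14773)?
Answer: 1752005/315323 ≈ 5.5562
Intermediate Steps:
b(x) = -61/47 (b(x) = -108*1/47 + 1 = -108/47 + 1 = -61/47)
(37278 + b(-118))/(-8064 + 14773) = (37278 - 61/47)/(-8064 + 14773) = (1752005/47)/6709 = (1752005/47)*(1/6709) = 1752005/315323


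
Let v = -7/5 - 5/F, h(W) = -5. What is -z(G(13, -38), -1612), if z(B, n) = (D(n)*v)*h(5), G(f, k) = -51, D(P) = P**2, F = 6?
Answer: -87051224/3 ≈ -2.9017e+7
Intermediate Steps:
v = -67/30 (v = -7/5 - 5/6 = -67/30 ≈ -2.2333)
z(B, n) = 67*n**2/6 (z(B, n) = (n**2*(-67/30))*(-5) = -67*n**2/30*(-5) = 67*n**2/6)
-z(G(13, -38), -1612) = -67*(-1612)**2/6 = -67*2598544/6 = -1*87051224/3 = -87051224/3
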